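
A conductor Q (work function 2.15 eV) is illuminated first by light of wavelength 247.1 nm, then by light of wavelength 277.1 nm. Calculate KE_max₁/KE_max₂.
1.2337

Using Einstein's equation: KE_max = hc/λ - φ

For λ₁ = 247.1 nm:
E₁ = hc/λ₁ = 5.0176 eV
KE₁ = E₁ - φ = 5.0176 - 2.15 = 2.8676 eV

For λ₂ = 277.1 nm:
E₂ = hc/λ₂ = 4.4743 eV
KE₂ = E₂ - φ = 4.4743 - 2.15 = 2.3243 eV

Ratio: KE₁/KE₂ = 2.8676/2.3243 = 1.2337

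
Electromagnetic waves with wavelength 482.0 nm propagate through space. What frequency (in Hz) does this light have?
6.2198e+14 Hz

Using the wave equation: c = fλ

Solving for frequency:
f = c/λ = (3×10⁸ m/s) / (482.0×10⁻⁹ m)
f = 6.2198e+14 Hz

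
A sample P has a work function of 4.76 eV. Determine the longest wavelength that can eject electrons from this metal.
260.47 nm

The threshold wavelength is when the photon energy equals the work function:
hc/λ₀ = φ

Solving for λ₀:
λ₀ = hc/φ = (6.626×10⁻³⁴ J·s)(3×10⁸ m/s) / (4.76 eV × 1.602×10⁻¹⁹ J/eV)
λ₀ = 260.47 nm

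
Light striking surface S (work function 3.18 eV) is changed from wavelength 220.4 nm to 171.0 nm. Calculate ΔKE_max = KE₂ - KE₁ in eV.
1.6251 eV

Using Einstein's equation: KE_max = hc/λ - φ

For λ₁ = 220.4 nm:
KE₁ = hc/λ₁ - φ = 5.6254 - 3.18 = 2.4454 eV

For λ₂ = 171.0 nm:
KE₂ = hc/λ₂ - φ = 7.2505 - 3.18 = 4.0705 eV

Change in KE:
ΔKE = KE₂ - KE₁ = 4.0705 - 2.4454 = 1.6251 eV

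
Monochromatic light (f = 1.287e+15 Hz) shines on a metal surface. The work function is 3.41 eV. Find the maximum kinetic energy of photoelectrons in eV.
1.9126 eV

Using Einstein's photoelectric equation: KE_max = hf - φ

First, calculate the photon energy:
E_photon = hf = (6.626×10⁻³⁴ J·s)(1.287e+15 Hz)
E_photon = 5.3226 eV

Then, the maximum kinetic energy:
KE_max = E_photon - φ = 5.3226 eV - 3.41 eV = 1.9126 eV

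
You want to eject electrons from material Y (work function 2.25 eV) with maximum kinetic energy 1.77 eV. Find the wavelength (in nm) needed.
308.42 nm

From Einstein's equation: KE_max = hc/λ - φ

Rearranging for λ:
hc/λ = KE_max + φ
λ = hc/(KE_max + φ)

Required photon energy:
E_photon = KE_max + φ = 1.77 + 2.25 = 4.02 eV

Required wavelength:
λ = hc/E_photon = (6.626×10⁻³⁴)(3×10⁸) / (4.02 × 1.602×10⁻¹⁹)
λ = 308.42 nm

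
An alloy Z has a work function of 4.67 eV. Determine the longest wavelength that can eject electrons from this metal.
265.49 nm

The threshold wavelength is when the photon energy equals the work function:
hc/λ₀ = φ

Solving for λ₀:
λ₀ = hc/φ = (6.626×10⁻³⁴ J·s)(3×10⁸ m/s) / (4.67 eV × 1.602×10⁻¹⁹ J/eV)
λ₀ = 265.49 nm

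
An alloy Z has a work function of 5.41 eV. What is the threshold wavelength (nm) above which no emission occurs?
229.18 nm

The threshold wavelength is when the photon energy equals the work function:
hc/λ₀ = φ

Solving for λ₀:
λ₀ = hc/φ = (6.626×10⁻³⁴ J·s)(3×10⁸ m/s) / (5.41 eV × 1.602×10⁻¹⁹ J/eV)
λ₀ = 229.18 nm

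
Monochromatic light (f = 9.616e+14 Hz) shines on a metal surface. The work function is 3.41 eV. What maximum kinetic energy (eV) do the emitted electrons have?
0.5669 eV

Using Einstein's photoelectric equation: KE_max = hf - φ

First, calculate the photon energy:
E_photon = hf = (6.626×10⁻³⁴ J·s)(9.616e+14 Hz)
E_photon = 3.9769 eV

Then, the maximum kinetic energy:
KE_max = E_photon - φ = 3.9769 eV - 3.41 eV = 0.5669 eV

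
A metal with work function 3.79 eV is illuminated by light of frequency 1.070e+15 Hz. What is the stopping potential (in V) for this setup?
0.6352 V

The stopping potential V_s satisfies: eV_s = KE_max

First, find KE_max using Einstein's equation:
E_photon = hf = (6.626×10⁻³⁴ J·s)(1.070e+15 Hz) = 4.4252 eV
KE_max = E_photon - φ = 4.4252 - 3.79 = 0.6352 eV

Since eV_s = KE_max:
V_s = KE_max/e = 0.6352 V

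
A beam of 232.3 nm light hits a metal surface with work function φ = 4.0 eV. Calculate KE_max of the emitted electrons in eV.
1.3372 eV

Using Einstein's photoelectric equation: KE_max = hf - φ = hc/λ - φ

First, calculate the photon energy:
E_photon = hc/λ = (6.626×10⁻³⁴ J·s)(3×10⁸ m/s) / (232.3×10⁻⁹ m)
E_photon = 5.3372 eV

Then, the maximum kinetic energy:
KE_max = E_photon - φ = 5.3372 eV - 4.0 eV = 1.3372 eV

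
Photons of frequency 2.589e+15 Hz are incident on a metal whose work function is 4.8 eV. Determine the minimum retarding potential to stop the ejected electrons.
5.9072 V

The stopping potential V_s satisfies: eV_s = KE_max

First, find KE_max using Einstein's equation:
E_photon = hf = (6.626×10⁻³⁴ J·s)(2.589e+15 Hz) = 10.7072 eV
KE_max = E_photon - φ = 10.7072 - 4.8 = 5.9072 eV

Since eV_s = KE_max:
V_s = KE_max/e = 5.9072 V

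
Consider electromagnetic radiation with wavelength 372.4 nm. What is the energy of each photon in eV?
3.3293 eV

Using E = hf = hc/λ:

E = hc/λ = (6.626×10⁻³⁴ J·s)(3×10⁸ m/s) / (372.4×10⁻⁹ m)
E = 3.3293 eV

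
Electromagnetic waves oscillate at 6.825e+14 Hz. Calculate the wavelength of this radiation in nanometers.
439.26 nm

Using the wave equation: c = fλ

Solving for wavelength:
λ = c/f = (3×10⁸ m/s) / (6.825e+14 Hz)
λ = 439.26 nm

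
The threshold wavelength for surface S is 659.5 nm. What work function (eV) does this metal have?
1.88 eV

At the threshold wavelength, photon energy equals work function:
φ = hc/λ₀

Calculating:
φ = (6.626×10⁻³⁴ J·s)(3×10⁸ m/s) / (659.5×10⁻⁹ m)
φ = 1.88 eV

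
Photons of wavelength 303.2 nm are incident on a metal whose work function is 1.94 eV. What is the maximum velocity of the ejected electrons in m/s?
8.6949e+05 m/s

First, find the maximum kinetic energy:
E_photon = hc/λ = 4.0892 eV
KE_max = E_photon - φ = 4.0892 - 1.94 = 2.1492 eV

Convert to Joules: KE_max = 2.1492 × 1.602×10⁻¹⁹ J = 3.4434e-19 J

Then use KE = ½mv² to find velocity:
v = √(2·KE/m) = √(2 × 3.4434e-19 J / 9.109e-31 kg)
v = 8.6949e+05 m/s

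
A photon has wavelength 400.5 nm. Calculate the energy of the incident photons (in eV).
3.0957 eV

Using E = hf = hc/λ:

E = hc/λ = (6.626×10⁻³⁴ J·s)(3×10⁸ m/s) / (400.5×10⁻⁹ m)
E = 3.0957 eV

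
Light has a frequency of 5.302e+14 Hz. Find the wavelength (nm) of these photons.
565.43 nm

Using the wave equation: c = fλ

Solving for wavelength:
λ = c/f = (3×10⁸ m/s) / (5.302e+14 Hz)
λ = 565.43 nm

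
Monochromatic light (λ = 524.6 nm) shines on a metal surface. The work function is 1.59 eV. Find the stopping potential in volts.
0.7734 V

The stopping potential V_s satisfies: eV_s = KE_max

First, find KE_max using Einstein's equation:
E_photon = hc/λ = 2.3634 eV
KE_max = E_photon - φ = 2.3634 - 1.59 = 0.7734 eV

Since eV_s = KE_max:
V_s = KE_max/e = 0.7734 V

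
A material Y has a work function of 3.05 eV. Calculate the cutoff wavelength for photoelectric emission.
406.51 nm

The threshold wavelength is when the photon energy equals the work function:
hc/λ₀ = φ

Solving for λ₀:
λ₀ = hc/φ = (6.626×10⁻³⁴ J·s)(3×10⁸ m/s) / (3.05 eV × 1.602×10⁻¹⁹ J/eV)
λ₀ = 406.51 nm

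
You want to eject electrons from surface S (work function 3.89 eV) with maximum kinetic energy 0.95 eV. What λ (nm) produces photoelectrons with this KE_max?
256.17 nm

From Einstein's equation: KE_max = hc/λ - φ

Rearranging for λ:
hc/λ = KE_max + φ
λ = hc/(KE_max + φ)

Required photon energy:
E_photon = KE_max + φ = 0.95 + 3.89 = 4.84 eV

Required wavelength:
λ = hc/E_photon = (6.626×10⁻³⁴)(3×10⁸) / (4.84 × 1.602×10⁻¹⁹)
λ = 256.17 nm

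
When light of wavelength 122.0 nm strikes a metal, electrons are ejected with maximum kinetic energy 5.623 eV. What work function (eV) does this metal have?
4.54 eV

From Einstein's photoelectric equation: KE_max = hf - φ = hc/λ - φ

Rearranging for φ:
φ = hc/λ - KE_max

Calculate photon energy:
E_photon = hc/λ = 10.1626 eV

Therefore:
φ = 10.1626 - 5.623 = 4.54 eV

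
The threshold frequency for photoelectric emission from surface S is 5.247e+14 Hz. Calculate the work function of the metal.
2.17 eV

At the threshold frequency, photon energy equals work function:
φ = hf₀

Calculating:
φ = (6.626×10⁻³⁴ J·s)(5.247e+14 Hz)
φ = 2.17 eV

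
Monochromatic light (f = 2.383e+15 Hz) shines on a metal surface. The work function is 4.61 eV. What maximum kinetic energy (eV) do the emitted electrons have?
5.2453 eV

Using Einstein's photoelectric equation: KE_max = hf - φ

First, calculate the photon energy:
E_photon = hf = (6.626×10⁻³⁴ J·s)(2.383e+15 Hz)
E_photon = 9.8553 eV

Then, the maximum kinetic energy:
KE_max = E_photon - φ = 9.8553 eV - 4.61 eV = 5.2453 eV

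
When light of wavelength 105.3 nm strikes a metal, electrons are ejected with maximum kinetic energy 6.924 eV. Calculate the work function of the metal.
4.85 eV

From Einstein's photoelectric equation: KE_max = hf - φ = hc/λ - φ

Rearranging for φ:
φ = hc/λ - KE_max

Calculate photon energy:
E_photon = hc/λ = 11.7744 eV

Therefore:
φ = 11.7744 - 6.924 = 4.85 eV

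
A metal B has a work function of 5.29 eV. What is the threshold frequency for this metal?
1.2791e+15 Hz

The threshold frequency is when the photon energy equals the work function:
hf₀ = φ

Solving for f₀:
f₀ = φ/h = (5.29 eV × 1.602×10⁻¹⁹ J/eV) / (6.626×10⁻³⁴ J·s)
f₀ = 1.2791e+15 Hz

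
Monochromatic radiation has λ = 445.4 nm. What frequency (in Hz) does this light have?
6.7309e+14 Hz

Using the wave equation: c = fλ

Solving for frequency:
f = c/λ = (3×10⁸ m/s) / (445.4×10⁻⁹ m)
f = 6.7309e+14 Hz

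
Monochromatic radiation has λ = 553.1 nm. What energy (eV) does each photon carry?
2.2416 eV

Using E = hf = hc/λ:

E = hc/λ = (6.626×10⁻³⁴ J·s)(3×10⁸ m/s) / (553.1×10⁻⁹ m)
E = 2.2416 eV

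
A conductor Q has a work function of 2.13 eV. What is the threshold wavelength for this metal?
582.09 nm

The threshold wavelength is when the photon energy equals the work function:
hc/λ₀ = φ

Solving for λ₀:
λ₀ = hc/φ = (6.626×10⁻³⁴ J·s)(3×10⁸ m/s) / (2.13 eV × 1.602×10⁻¹⁹ J/eV)
λ₀ = 582.09 nm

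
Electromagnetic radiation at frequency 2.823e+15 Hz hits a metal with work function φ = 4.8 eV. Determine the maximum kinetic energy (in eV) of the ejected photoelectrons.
6.8750 eV

Using Einstein's photoelectric equation: KE_max = hf - φ

First, calculate the photon energy:
E_photon = hf = (6.626×10⁻³⁴ J·s)(2.823e+15 Hz)
E_photon = 11.6750 eV

Then, the maximum kinetic energy:
KE_max = E_photon - φ = 11.6750 eV - 4.8 eV = 6.8750 eV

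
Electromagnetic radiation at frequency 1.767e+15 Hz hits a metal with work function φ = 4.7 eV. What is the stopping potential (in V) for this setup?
2.6077 V

The stopping potential V_s satisfies: eV_s = KE_max

First, find KE_max using Einstein's equation:
E_photon = hf = (6.626×10⁻³⁴ J·s)(1.767e+15 Hz) = 7.3077 eV
KE_max = E_photon - φ = 7.3077 - 4.7 = 2.6077 eV

Since eV_s = KE_max:
V_s = KE_max/e = 2.6077 V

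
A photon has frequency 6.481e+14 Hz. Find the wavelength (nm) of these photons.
462.57 nm

Using the wave equation: c = fλ

Solving for wavelength:
λ = c/f = (3×10⁸ m/s) / (6.481e+14 Hz)
λ = 462.57 nm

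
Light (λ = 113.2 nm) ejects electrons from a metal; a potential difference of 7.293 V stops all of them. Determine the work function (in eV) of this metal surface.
3.66 eV

The stopping potential gives the maximum kinetic energy: KE_max = eV_s = 7.293 eV

From Einstein's photoelectric equation: KE_max = hc/λ - φ
Rearranging: φ = hc/λ - KE_max

Calculate photon energy:
E_photon = hc/λ = (6.626×10⁻³⁴ J·s)(3×10⁸ m/s) / (113.2×10⁻⁹ m) = 10.9527 eV

Therefore:
φ = 10.9527 - 7.293 = 3.66 eV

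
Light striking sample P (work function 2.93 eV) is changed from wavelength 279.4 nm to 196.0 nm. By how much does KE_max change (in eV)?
1.8882 eV

Using Einstein's equation: KE_max = hc/λ - φ

For λ₁ = 279.4 nm:
KE₁ = hc/λ₁ - φ = 4.4375 - 2.93 = 1.5075 eV

For λ₂ = 196.0 nm:
KE₂ = hc/λ₂ - φ = 6.3257 - 2.93 = 3.3957 eV

Change in KE:
ΔKE = KE₂ - KE₁ = 3.3957 - 1.5075 = 1.8882 eV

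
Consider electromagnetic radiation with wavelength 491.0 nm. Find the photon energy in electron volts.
2.5251 eV

Using E = hf = hc/λ:

E = hc/λ = (6.626×10⁻³⁴ J·s)(3×10⁸ m/s) / (491.0×10⁻⁹ m)
E = 2.5251 eV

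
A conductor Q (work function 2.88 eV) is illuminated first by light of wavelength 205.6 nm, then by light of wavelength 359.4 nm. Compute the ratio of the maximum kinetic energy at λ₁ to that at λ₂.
5.5293

Using Einstein's equation: KE_max = hc/λ - φ

For λ₁ = 205.6 nm:
E₁ = hc/λ₁ = 6.0304 eV
KE₁ = E₁ - φ = 6.0304 - 2.88 = 3.1504 eV

For λ₂ = 359.4 nm:
E₂ = hc/λ₂ = 3.4498 eV
KE₂ = E₂ - φ = 3.4498 - 2.88 = 0.5698 eV

Ratio: KE₁/KE₂ = 3.1504/0.5698 = 5.5293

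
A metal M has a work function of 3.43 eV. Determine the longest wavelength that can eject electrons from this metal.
361.47 nm

The threshold wavelength is when the photon energy equals the work function:
hc/λ₀ = φ

Solving for λ₀:
λ₀ = hc/φ = (6.626×10⁻³⁴ J·s)(3×10⁸ m/s) / (3.43 eV × 1.602×10⁻¹⁹ J/eV)
λ₀ = 361.47 nm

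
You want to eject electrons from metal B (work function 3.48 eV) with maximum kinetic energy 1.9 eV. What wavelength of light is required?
230.45 nm

From Einstein's equation: KE_max = hc/λ - φ

Rearranging for λ:
hc/λ = KE_max + φ
λ = hc/(KE_max + φ)

Required photon energy:
E_photon = KE_max + φ = 1.9 + 3.48 = 5.38 eV

Required wavelength:
λ = hc/E_photon = (6.626×10⁻³⁴)(3×10⁸) / (5.38 × 1.602×10⁻¹⁹)
λ = 230.45 nm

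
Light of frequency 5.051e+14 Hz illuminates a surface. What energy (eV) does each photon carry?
2.0889 eV

Using E = hf:

E = hf = (6.626×10⁻³⁴ J·s)(5.051e+14 Hz)
E = 2.0889 eV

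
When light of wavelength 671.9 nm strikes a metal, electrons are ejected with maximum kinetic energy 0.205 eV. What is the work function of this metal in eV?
1.64 eV

From Einstein's photoelectric equation: KE_max = hf - φ = hc/λ - φ

Rearranging for φ:
φ = hc/λ - KE_max

Calculate photon energy:
E_photon = hc/λ = 1.8453 eV

Therefore:
φ = 1.8453 - 0.205 = 1.64 eV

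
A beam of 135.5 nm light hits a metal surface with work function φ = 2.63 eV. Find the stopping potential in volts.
6.5201 V

The stopping potential V_s satisfies: eV_s = KE_max

First, find KE_max using Einstein's equation:
E_photon = hc/λ = 9.1501 eV
KE_max = E_photon - φ = 9.1501 - 2.63 = 6.5201 eV

Since eV_s = KE_max:
V_s = KE_max/e = 6.5201 V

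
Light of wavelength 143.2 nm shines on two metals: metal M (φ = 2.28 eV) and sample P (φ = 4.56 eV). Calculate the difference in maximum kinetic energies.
2.2800 eV

Using KE_max = hc/λ - φ for each metal:

Photon energy: E = hc/λ = 8.6581 eV

For metal M (φ₁ = 2.28 eV):
KE₁ = E - φ₁ = 8.6581 - 2.28 = 6.3781 eV

For sample P (φ₂ = 4.56 eV):
KE₂ = E - φ₂ = 8.6581 - 4.56 = 4.0981 eV

Difference:
ΔKE = KE₁ - KE₂ = 6.3781 - 4.0981 = 2.2800 eV

Note: The difference equals the difference in work functions: 4.56 - 2.28 = 2.28 eV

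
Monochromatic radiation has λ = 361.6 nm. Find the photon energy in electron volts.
3.4288 eV

Using E = hf = hc/λ:

E = hc/λ = (6.626×10⁻³⁴ J·s)(3×10⁸ m/s) / (361.6×10⁻⁹ m)
E = 3.4288 eV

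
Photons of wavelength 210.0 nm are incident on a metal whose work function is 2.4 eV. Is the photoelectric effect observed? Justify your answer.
Yes

For photoemission, the photon energy must exceed the work function.

Photon energy: E = hc/λ = 5.9040 eV
Work function: φ = 2.4 eV

Since E_photon (5.9040 eV) > φ (2.4 eV), photoemission WILL occur.
The threshold wavelength is λ₀ = hc/φ = 516.6 nm.
Since 210.0 nm < 516.6 nm, the light has sufficient energy.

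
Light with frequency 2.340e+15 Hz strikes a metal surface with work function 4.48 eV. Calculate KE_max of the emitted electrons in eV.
5.1975 eV

Using Einstein's photoelectric equation: KE_max = hf - φ

First, calculate the photon energy:
E_photon = hf = (6.626×10⁻³⁴ J·s)(2.340e+15 Hz)
E_photon = 9.6775 eV

Then, the maximum kinetic energy:
KE_max = E_photon - φ = 9.6775 eV - 4.48 eV = 5.1975 eV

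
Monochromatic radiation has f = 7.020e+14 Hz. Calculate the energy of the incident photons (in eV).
2.9032 eV

Using E = hf:

E = hf = (6.626×10⁻³⁴ J·s)(7.020e+14 Hz)
E = 2.9032 eV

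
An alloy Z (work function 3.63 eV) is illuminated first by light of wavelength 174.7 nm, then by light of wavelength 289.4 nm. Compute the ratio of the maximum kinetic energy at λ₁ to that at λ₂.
5.2997

Using Einstein's equation: KE_max = hc/λ - φ

For λ₁ = 174.7 nm:
E₁ = hc/λ₁ = 7.0970 eV
KE₁ = E₁ - φ = 7.0970 - 3.63 = 3.4670 eV

For λ₂ = 289.4 nm:
E₂ = hc/λ₂ = 4.2842 eV
KE₂ = E₂ - φ = 4.2842 - 3.63 = 0.6542 eV

Ratio: KE₁/KE₂ = 3.4670/0.6542 = 5.2997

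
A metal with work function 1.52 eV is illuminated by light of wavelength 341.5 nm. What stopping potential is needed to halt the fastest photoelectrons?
2.1106 V

The stopping potential V_s satisfies: eV_s = KE_max

First, find KE_max using Einstein's equation:
E_photon = hc/λ = 3.6306 eV
KE_max = E_photon - φ = 3.6306 - 1.52 = 2.1106 eV

Since eV_s = KE_max:
V_s = KE_max/e = 2.1106 V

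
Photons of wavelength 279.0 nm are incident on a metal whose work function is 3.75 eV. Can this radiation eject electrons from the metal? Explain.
Yes

For photoemission, the photon energy must exceed the work function.

Photon energy: E = hc/λ = 4.4439 eV
Work function: φ = 3.75 eV

Since E_photon (4.4439 eV) > φ (3.75 eV), photoemission WILL occur.
The threshold wavelength is λ₀ = hc/φ = 330.6 nm.
Since 279.0 nm < 330.6 nm, the light has sufficient energy.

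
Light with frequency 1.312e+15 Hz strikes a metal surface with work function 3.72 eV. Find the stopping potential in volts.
1.7060 V

The stopping potential V_s satisfies: eV_s = KE_max

First, find KE_max using Einstein's equation:
E_photon = hf = (6.626×10⁻³⁴ J·s)(1.312e+15 Hz) = 5.4260 eV
KE_max = E_photon - φ = 5.4260 - 3.72 = 1.7060 eV

Since eV_s = KE_max:
V_s = KE_max/e = 1.7060 V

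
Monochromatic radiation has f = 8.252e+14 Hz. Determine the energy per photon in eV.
3.4128 eV

Using E = hf:

E = hf = (6.626×10⁻³⁴ J·s)(8.252e+14 Hz)
E = 3.4128 eV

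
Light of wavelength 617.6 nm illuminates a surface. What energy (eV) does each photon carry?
2.0075 eV

Using E = hf = hc/λ:

E = hc/λ = (6.626×10⁻³⁴ J·s)(3×10⁸ m/s) / (617.6×10⁻⁹ m)
E = 2.0075 eV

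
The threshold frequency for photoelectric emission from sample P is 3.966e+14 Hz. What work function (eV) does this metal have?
1.64 eV

At the threshold frequency, photon energy equals work function:
φ = hf₀

Calculating:
φ = (6.626×10⁻³⁴ J·s)(3.966e+14 Hz)
φ = 1.64 eV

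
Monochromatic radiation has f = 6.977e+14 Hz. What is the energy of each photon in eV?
2.8855 eV

Using E = hf:

E = hf = (6.626×10⁻³⁴ J·s)(6.977e+14 Hz)
E = 2.8855 eV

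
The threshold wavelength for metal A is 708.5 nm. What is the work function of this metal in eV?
1.75 eV

At the threshold wavelength, photon energy equals work function:
φ = hc/λ₀

Calculating:
φ = (6.626×10⁻³⁴ J·s)(3×10⁸ m/s) / (708.5×10⁻⁹ m)
φ = 1.75 eV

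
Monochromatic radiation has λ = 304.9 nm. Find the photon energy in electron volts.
4.0664 eV

Using E = hf = hc/λ:

E = hc/λ = (6.626×10⁻³⁴ J·s)(3×10⁸ m/s) / (304.9×10⁻⁹ m)
E = 4.0664 eV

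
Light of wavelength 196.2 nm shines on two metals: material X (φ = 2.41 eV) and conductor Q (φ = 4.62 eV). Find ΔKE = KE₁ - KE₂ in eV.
2.2100 eV

Using KE_max = hc/λ - φ for each metal:

Photon energy: E = hc/λ = 6.3193 eV

For material X (φ₁ = 2.41 eV):
KE₁ = E - φ₁ = 6.3193 - 2.41 = 3.9093 eV

For conductor Q (φ₂ = 4.62 eV):
KE₂ = E - φ₂ = 6.3193 - 4.62 = 1.6993 eV

Difference:
ΔKE = KE₁ - KE₂ = 3.9093 - 1.6993 = 2.2100 eV

Note: The difference equals the difference in work functions: 4.62 - 2.41 = 2.21 eV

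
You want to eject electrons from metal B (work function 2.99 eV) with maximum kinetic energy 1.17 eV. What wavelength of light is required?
298.04 nm

From Einstein's equation: KE_max = hc/λ - φ

Rearranging for λ:
hc/λ = KE_max + φ
λ = hc/(KE_max + φ)

Required photon energy:
E_photon = KE_max + φ = 1.17 + 2.99 = 4.16 eV

Required wavelength:
λ = hc/E_photon = (6.626×10⁻³⁴)(3×10⁸) / (4.16 × 1.602×10⁻¹⁹)
λ = 298.04 nm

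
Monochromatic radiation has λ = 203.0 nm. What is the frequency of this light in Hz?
1.4768e+15 Hz

Using the wave equation: c = fλ

Solving for frequency:
f = c/λ = (3×10⁸ m/s) / (203.0×10⁻⁹ m)
f = 1.4768e+15 Hz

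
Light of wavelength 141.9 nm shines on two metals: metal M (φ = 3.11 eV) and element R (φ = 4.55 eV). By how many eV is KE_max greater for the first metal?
1.4400 eV

Using KE_max = hc/λ - φ for each metal:

Photon energy: E = hc/λ = 8.7374 eV

For metal M (φ₁ = 3.11 eV):
KE₁ = E - φ₁ = 8.7374 - 3.11 = 5.6274 eV

For element R (φ₂ = 4.55 eV):
KE₂ = E - φ₂ = 8.7374 - 4.55 = 4.1874 eV

Difference:
ΔKE = KE₁ - KE₂ = 5.6274 - 4.1874 = 1.4400 eV

Note: The difference equals the difference in work functions: 4.55 - 3.11 = 1.44 eV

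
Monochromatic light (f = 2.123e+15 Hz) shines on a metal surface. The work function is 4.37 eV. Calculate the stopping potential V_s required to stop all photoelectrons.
4.4100 V

The stopping potential V_s satisfies: eV_s = KE_max

First, find KE_max using Einstein's equation:
E_photon = hf = (6.626×10⁻³⁴ J·s)(2.123e+15 Hz) = 8.7800 eV
KE_max = E_photon - φ = 8.7800 - 4.37 = 4.4100 eV

Since eV_s = KE_max:
V_s = KE_max/e = 4.4100 V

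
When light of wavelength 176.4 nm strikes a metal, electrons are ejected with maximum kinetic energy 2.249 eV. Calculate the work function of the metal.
4.78 eV

From Einstein's photoelectric equation: KE_max = hf - φ = hc/λ - φ

Rearranging for φ:
φ = hc/λ - KE_max

Calculate photon energy:
E_photon = hc/λ = 7.0286 eV

Therefore:
φ = 7.0286 - 2.249 = 4.78 eV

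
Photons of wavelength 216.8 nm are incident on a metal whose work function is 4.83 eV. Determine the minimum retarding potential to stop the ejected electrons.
0.8888 V

The stopping potential V_s satisfies: eV_s = KE_max

First, find KE_max using Einstein's equation:
E_photon = hc/λ = 5.7188 eV
KE_max = E_photon - φ = 5.7188 - 4.83 = 0.8888 eV

Since eV_s = KE_max:
V_s = KE_max/e = 0.8888 V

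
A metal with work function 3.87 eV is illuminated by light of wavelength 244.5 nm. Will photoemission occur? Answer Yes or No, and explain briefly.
Yes

For photoemission, the photon energy must exceed the work function.

Photon energy: E = hc/λ = 5.0709 eV
Work function: φ = 3.87 eV

Since E_photon (5.0709 eV) > φ (3.87 eV), photoemission WILL occur.
The threshold wavelength is λ₀ = hc/φ = 320.4 nm.
Since 244.5 nm < 320.4 nm, the light has sufficient energy.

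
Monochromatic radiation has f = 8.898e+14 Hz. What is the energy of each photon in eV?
3.6799 eV

Using E = hf:

E = hf = (6.626×10⁻³⁴ J·s)(8.898e+14 Hz)
E = 3.6799 eV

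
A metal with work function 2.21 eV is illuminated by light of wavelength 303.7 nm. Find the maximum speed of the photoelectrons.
8.1158e+05 m/s

First, find the maximum kinetic energy:
E_photon = hc/λ = 4.0825 eV
KE_max = E_photon - φ = 4.0825 - 2.21 = 1.8725 eV

Convert to Joules: KE_max = 1.8725 × 1.602×10⁻¹⁹ J = 3.0000e-19 J

Then use KE = ½mv² to find velocity:
v = √(2·KE/m) = √(2 × 3.0000e-19 J / 9.109e-31 kg)
v = 8.1158e+05 m/s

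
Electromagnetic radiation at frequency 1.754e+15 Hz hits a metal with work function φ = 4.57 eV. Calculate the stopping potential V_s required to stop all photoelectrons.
2.6840 V

The stopping potential V_s satisfies: eV_s = KE_max

First, find KE_max using Einstein's equation:
E_photon = hf = (6.626×10⁻³⁴ J·s)(1.754e+15 Hz) = 7.2540 eV
KE_max = E_photon - φ = 7.2540 - 4.57 = 2.6840 eV

Since eV_s = KE_max:
V_s = KE_max/e = 2.6840 V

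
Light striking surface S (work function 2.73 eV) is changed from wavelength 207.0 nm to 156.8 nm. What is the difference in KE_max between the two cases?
1.9176 eV

Using Einstein's equation: KE_max = hc/λ - φ

For λ₁ = 207.0 nm:
KE₁ = hc/λ₁ - φ = 5.9896 - 2.73 = 3.2596 eV

For λ₂ = 156.8 nm:
KE₂ = hc/λ₂ - φ = 7.9072 - 2.73 = 5.1772 eV

Change in KE:
ΔKE = KE₂ - KE₁ = 5.1772 - 3.2596 = 1.9176 eV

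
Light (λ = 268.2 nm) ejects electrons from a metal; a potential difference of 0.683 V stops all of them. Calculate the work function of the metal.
3.94 eV

The stopping potential gives the maximum kinetic energy: KE_max = eV_s = 0.683 eV

From Einstein's photoelectric equation: KE_max = hc/λ - φ
Rearranging: φ = hc/λ - KE_max

Calculate photon energy:
E_photon = hc/λ = (6.626×10⁻³⁴ J·s)(3×10⁸ m/s) / (268.2×10⁻⁹ m) = 4.6228 eV

Therefore:
φ = 4.6228 - 0.683 = 3.94 eV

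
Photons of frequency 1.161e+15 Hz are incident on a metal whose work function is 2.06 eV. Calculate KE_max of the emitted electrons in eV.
2.7415 eV

Using Einstein's photoelectric equation: KE_max = hf - φ

First, calculate the photon energy:
E_photon = hf = (6.626×10⁻³⁴ J·s)(1.161e+15 Hz)
E_photon = 4.8015 eV

Then, the maximum kinetic energy:
KE_max = E_photon - φ = 4.8015 eV - 2.06 eV = 2.7415 eV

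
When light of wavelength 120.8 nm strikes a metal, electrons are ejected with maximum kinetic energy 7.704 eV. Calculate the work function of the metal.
2.56 eV

From Einstein's photoelectric equation: KE_max = hf - φ = hc/λ - φ

Rearranging for φ:
φ = hc/λ - KE_max

Calculate photon energy:
E_photon = hc/λ = 10.2636 eV

Therefore:
φ = 10.2636 - 7.704 = 2.56 eV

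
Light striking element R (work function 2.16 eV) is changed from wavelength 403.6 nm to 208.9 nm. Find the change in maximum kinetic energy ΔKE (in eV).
2.8631 eV

Using Einstein's equation: KE_max = hc/λ - φ

For λ₁ = 403.6 nm:
KE₁ = hc/λ₁ - φ = 3.0720 - 2.16 = 0.9120 eV

For λ₂ = 208.9 nm:
KE₂ = hc/λ₂ - φ = 5.9351 - 2.16 = 3.7751 eV

Change in KE:
ΔKE = KE₂ - KE₁ = 3.7751 - 0.9120 = 2.8631 eV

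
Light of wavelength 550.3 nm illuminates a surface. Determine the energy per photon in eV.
2.2530 eV

Using E = hf = hc/λ:

E = hc/λ = (6.626×10⁻³⁴ J·s)(3×10⁸ m/s) / (550.3×10⁻⁹ m)
E = 2.2530 eV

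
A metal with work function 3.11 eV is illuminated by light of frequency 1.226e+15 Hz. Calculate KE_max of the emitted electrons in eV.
1.9603 eV

Using Einstein's photoelectric equation: KE_max = hf - φ

First, calculate the photon energy:
E_photon = hf = (6.626×10⁻³⁴ J·s)(1.226e+15 Hz)
E_photon = 5.0703 eV

Then, the maximum kinetic energy:
KE_max = E_photon - φ = 5.0703 eV - 3.11 eV = 1.9603 eV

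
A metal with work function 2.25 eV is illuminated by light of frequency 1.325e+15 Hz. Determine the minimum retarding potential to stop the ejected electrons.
3.2298 V

The stopping potential V_s satisfies: eV_s = KE_max

First, find KE_max using Einstein's equation:
E_photon = hf = (6.626×10⁻³⁴ J·s)(1.325e+15 Hz) = 5.4798 eV
KE_max = E_photon - φ = 5.4798 - 2.25 = 3.2298 eV

Since eV_s = KE_max:
V_s = KE_max/e = 3.2298 V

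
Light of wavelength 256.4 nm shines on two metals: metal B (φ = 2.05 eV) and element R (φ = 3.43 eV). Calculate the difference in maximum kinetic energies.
1.3800 eV

Using KE_max = hc/λ - φ for each metal:

Photon energy: E = hc/λ = 4.8356 eV

For metal B (φ₁ = 2.05 eV):
KE₁ = E - φ₁ = 4.8356 - 2.05 = 2.7856 eV

For element R (φ₂ = 3.43 eV):
KE₂ = E - φ₂ = 4.8356 - 3.43 = 1.4056 eV

Difference:
ΔKE = KE₁ - KE₂ = 2.7856 - 1.4056 = 1.3800 eV

Note: The difference equals the difference in work functions: 3.43 - 2.05 = 1.38 eV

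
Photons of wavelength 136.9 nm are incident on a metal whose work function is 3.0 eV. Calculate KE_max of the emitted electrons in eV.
6.0566 eV

Using Einstein's photoelectric equation: KE_max = hf - φ = hc/λ - φ

First, calculate the photon energy:
E_photon = hc/λ = (6.626×10⁻³⁴ J·s)(3×10⁸ m/s) / (136.9×10⁻⁹ m)
E_photon = 9.0566 eV

Then, the maximum kinetic energy:
KE_max = E_photon - φ = 9.0566 eV - 3.0 eV = 6.0566 eV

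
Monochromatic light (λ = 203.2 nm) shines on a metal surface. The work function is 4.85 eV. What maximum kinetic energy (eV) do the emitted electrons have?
1.2516 eV

Using Einstein's photoelectric equation: KE_max = hf - φ = hc/λ - φ

First, calculate the photon energy:
E_photon = hc/λ = (6.626×10⁻³⁴ J·s)(3×10⁸ m/s) / (203.2×10⁻⁹ m)
E_photon = 6.1016 eV

Then, the maximum kinetic energy:
KE_max = E_photon - φ = 6.1016 eV - 4.85 eV = 1.2516 eV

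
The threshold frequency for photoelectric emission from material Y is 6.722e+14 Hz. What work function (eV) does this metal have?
2.78 eV

At the threshold frequency, photon energy equals work function:
φ = hf₀

Calculating:
φ = (6.626×10⁻³⁴ J·s)(6.722e+14 Hz)
φ = 2.78 eV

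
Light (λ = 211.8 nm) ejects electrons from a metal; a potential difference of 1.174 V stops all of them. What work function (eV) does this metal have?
4.68 eV

The stopping potential gives the maximum kinetic energy: KE_max = eV_s = 1.174 eV

From Einstein's photoelectric equation: KE_max = hc/λ - φ
Rearranging: φ = hc/λ - KE_max

Calculate photon energy:
E_photon = hc/λ = (6.626×10⁻³⁴ J·s)(3×10⁸ m/s) / (211.8×10⁻⁹ m) = 5.8538 eV

Therefore:
φ = 5.8538 - 1.174 = 4.68 eV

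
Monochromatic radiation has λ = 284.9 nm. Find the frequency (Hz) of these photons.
1.0523e+15 Hz

Using the wave equation: c = fλ

Solving for frequency:
f = c/λ = (3×10⁸ m/s) / (284.9×10⁻⁹ m)
f = 1.0523e+15 Hz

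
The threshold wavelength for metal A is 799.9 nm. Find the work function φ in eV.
1.55 eV

At the threshold wavelength, photon energy equals work function:
φ = hc/λ₀

Calculating:
φ = (6.626×10⁻³⁴ J·s)(3×10⁸ m/s) / (799.9×10⁻⁹ m)
φ = 1.55 eV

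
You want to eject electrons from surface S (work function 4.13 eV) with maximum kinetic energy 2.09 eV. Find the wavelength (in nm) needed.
199.33 nm

From Einstein's equation: KE_max = hc/λ - φ

Rearranging for λ:
hc/λ = KE_max + φ
λ = hc/(KE_max + φ)

Required photon energy:
E_photon = KE_max + φ = 2.09 + 4.13 = 6.22 eV

Required wavelength:
λ = hc/E_photon = (6.626×10⁻³⁴)(3×10⁸) / (6.22 × 1.602×10⁻¹⁹)
λ = 199.33 nm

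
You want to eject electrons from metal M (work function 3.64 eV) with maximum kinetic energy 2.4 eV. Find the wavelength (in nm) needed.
205.27 nm

From Einstein's equation: KE_max = hc/λ - φ

Rearranging for λ:
hc/λ = KE_max + φ
λ = hc/(KE_max + φ)

Required photon energy:
E_photon = KE_max + φ = 2.4 + 3.64 = 6.04 eV

Required wavelength:
λ = hc/E_photon = (6.626×10⁻³⁴)(3×10⁸) / (6.04 × 1.602×10⁻¹⁹)
λ = 205.27 nm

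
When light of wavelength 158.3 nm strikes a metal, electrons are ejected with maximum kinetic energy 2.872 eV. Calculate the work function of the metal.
4.96 eV

From Einstein's photoelectric equation: KE_max = hf - φ = hc/λ - φ

Rearranging for φ:
φ = hc/λ - KE_max

Calculate photon energy:
E_photon = hc/λ = 7.8322 eV

Therefore:
φ = 7.8322 - 2.872 = 4.96 eV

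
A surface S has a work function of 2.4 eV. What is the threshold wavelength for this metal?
516.60 nm

The threshold wavelength is when the photon energy equals the work function:
hc/λ₀ = φ

Solving for λ₀:
λ₀ = hc/φ = (6.626×10⁻³⁴ J·s)(3×10⁸ m/s) / (2.4 eV × 1.602×10⁻¹⁹ J/eV)
λ₀ = 516.60 nm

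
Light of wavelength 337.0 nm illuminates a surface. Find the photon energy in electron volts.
3.6791 eV

Using E = hf = hc/λ:

E = hc/λ = (6.626×10⁻³⁴ J·s)(3×10⁸ m/s) / (337.0×10⁻⁹ m)
E = 3.6791 eV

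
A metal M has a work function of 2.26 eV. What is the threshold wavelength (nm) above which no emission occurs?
548.60 nm

The threshold wavelength is when the photon energy equals the work function:
hc/λ₀ = φ

Solving for λ₀:
λ₀ = hc/φ = (6.626×10⁻³⁴ J·s)(3×10⁸ m/s) / (2.26 eV × 1.602×10⁻¹⁹ J/eV)
λ₀ = 548.60 nm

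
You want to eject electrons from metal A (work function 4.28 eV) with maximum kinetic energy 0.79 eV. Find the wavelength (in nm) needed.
244.54 nm

From Einstein's equation: KE_max = hc/λ - φ

Rearranging for λ:
hc/λ = KE_max + φ
λ = hc/(KE_max + φ)

Required photon energy:
E_photon = KE_max + φ = 0.79 + 4.28 = 5.07 eV

Required wavelength:
λ = hc/E_photon = (6.626×10⁻³⁴)(3×10⁸) / (5.07 × 1.602×10⁻¹⁹)
λ = 244.54 nm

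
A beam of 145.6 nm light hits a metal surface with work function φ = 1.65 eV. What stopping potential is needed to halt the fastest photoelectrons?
6.8654 V

The stopping potential V_s satisfies: eV_s = KE_max

First, find KE_max using Einstein's equation:
E_photon = hc/λ = 8.5154 eV
KE_max = E_photon - φ = 8.5154 - 1.65 = 6.8654 eV

Since eV_s = KE_max:
V_s = KE_max/e = 6.8654 V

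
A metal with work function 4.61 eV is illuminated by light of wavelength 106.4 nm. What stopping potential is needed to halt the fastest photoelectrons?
7.0427 V

The stopping potential V_s satisfies: eV_s = KE_max

First, find KE_max using Einstein's equation:
E_photon = hc/λ = 11.6527 eV
KE_max = E_photon - φ = 11.6527 - 4.61 = 7.0427 eV

Since eV_s = KE_max:
V_s = KE_max/e = 7.0427 V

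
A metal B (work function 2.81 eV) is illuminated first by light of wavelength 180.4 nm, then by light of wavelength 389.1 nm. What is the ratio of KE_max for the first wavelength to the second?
10.7927

Using Einstein's equation: KE_max = hc/λ - φ

For λ₁ = 180.4 nm:
E₁ = hc/λ₁ = 6.8727 eV
KE₁ = E₁ - φ = 6.8727 - 2.81 = 4.0627 eV

For λ₂ = 389.1 nm:
E₂ = hc/λ₂ = 3.1864 eV
KE₂ = E₂ - φ = 3.1864 - 2.81 = 0.3764 eV

Ratio: KE₁/KE₂ = 4.0627/0.3764 = 10.7927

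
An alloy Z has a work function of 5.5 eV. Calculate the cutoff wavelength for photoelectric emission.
225.43 nm

The threshold wavelength is when the photon energy equals the work function:
hc/λ₀ = φ

Solving for λ₀:
λ₀ = hc/φ = (6.626×10⁻³⁴ J·s)(3×10⁸ m/s) / (5.5 eV × 1.602×10⁻¹⁹ J/eV)
λ₀ = 225.43 nm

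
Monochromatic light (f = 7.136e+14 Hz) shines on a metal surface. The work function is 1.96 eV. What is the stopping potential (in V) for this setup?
0.9912 V

The stopping potential V_s satisfies: eV_s = KE_max

First, find KE_max using Einstein's equation:
E_photon = hf = (6.626×10⁻³⁴ J·s)(7.136e+14 Hz) = 2.9512 eV
KE_max = E_photon - φ = 2.9512 - 1.96 = 0.9912 eV

Since eV_s = KE_max:
V_s = KE_max/e = 0.9912 V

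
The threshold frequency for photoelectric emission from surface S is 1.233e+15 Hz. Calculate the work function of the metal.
5.10 eV

At the threshold frequency, photon energy equals work function:
φ = hf₀

Calculating:
φ = (6.626×10⁻³⁴ J·s)(1.233e+15 Hz)
φ = 5.10 eV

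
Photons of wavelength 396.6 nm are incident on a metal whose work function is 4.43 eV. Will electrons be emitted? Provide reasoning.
No

For photoemission, the photon energy must exceed the work function.

Photon energy: E = hc/λ = 3.1262 eV
Work function: φ = 4.43 eV

Since E_photon (3.1262 eV) < φ (4.43 eV), photoemission will NOT occur.
The threshold wavelength is λ₀ = hc/φ = 279.9 nm.
Since 396.6 nm > 279.9 nm, the photons lack sufficient energy.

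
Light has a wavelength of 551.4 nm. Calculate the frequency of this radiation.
5.4369e+14 Hz

Using the wave equation: c = fλ

Solving for frequency:
f = c/λ = (3×10⁸ m/s) / (551.4×10⁻⁹ m)
f = 5.4369e+14 Hz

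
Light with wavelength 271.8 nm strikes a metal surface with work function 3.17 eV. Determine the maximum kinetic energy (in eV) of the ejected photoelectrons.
1.3916 eV

Using Einstein's photoelectric equation: KE_max = hf - φ = hc/λ - φ

First, calculate the photon energy:
E_photon = hc/λ = (6.626×10⁻³⁴ J·s)(3×10⁸ m/s) / (271.8×10⁻⁹ m)
E_photon = 4.5616 eV

Then, the maximum kinetic energy:
KE_max = E_photon - φ = 4.5616 eV - 3.17 eV = 1.3916 eV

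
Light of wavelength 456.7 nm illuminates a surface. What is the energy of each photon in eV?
2.7148 eV

Using E = hf = hc/λ:

E = hc/λ = (6.626×10⁻³⁴ J·s)(3×10⁸ m/s) / (456.7×10⁻⁹ m)
E = 2.7148 eV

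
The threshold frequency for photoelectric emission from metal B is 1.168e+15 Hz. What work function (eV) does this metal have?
4.83 eV

At the threshold frequency, photon energy equals work function:
φ = hf₀

Calculating:
φ = (6.626×10⁻³⁴ J·s)(1.168e+15 Hz)
φ = 4.83 eV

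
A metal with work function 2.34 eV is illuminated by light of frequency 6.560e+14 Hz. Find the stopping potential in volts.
0.3730 V

The stopping potential V_s satisfies: eV_s = KE_max

First, find KE_max using Einstein's equation:
E_photon = hf = (6.626×10⁻³⁴ J·s)(6.560e+14 Hz) = 2.7130 eV
KE_max = E_photon - φ = 2.7130 - 2.34 = 0.3730 eV

Since eV_s = KE_max:
V_s = KE_max/e = 0.3730 V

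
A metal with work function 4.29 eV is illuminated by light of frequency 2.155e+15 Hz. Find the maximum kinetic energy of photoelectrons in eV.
4.6224 eV

Using Einstein's photoelectric equation: KE_max = hf - φ

First, calculate the photon energy:
E_photon = hf = (6.626×10⁻³⁴ J·s)(2.155e+15 Hz)
E_photon = 8.9124 eV

Then, the maximum kinetic energy:
KE_max = E_photon - φ = 8.9124 eV - 4.29 eV = 4.6224 eV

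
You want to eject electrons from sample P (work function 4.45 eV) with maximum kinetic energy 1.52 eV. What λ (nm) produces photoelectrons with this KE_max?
207.68 nm

From Einstein's equation: KE_max = hc/λ - φ

Rearranging for λ:
hc/λ = KE_max + φ
λ = hc/(KE_max + φ)

Required photon energy:
E_photon = KE_max + φ = 1.52 + 4.45 = 5.97 eV

Required wavelength:
λ = hc/E_photon = (6.626×10⁻³⁴)(3×10⁸) / (5.97 × 1.602×10⁻¹⁹)
λ = 207.68 nm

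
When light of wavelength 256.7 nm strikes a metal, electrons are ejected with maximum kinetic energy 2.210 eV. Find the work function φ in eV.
2.62 eV

From Einstein's photoelectric equation: KE_max = hf - φ = hc/λ - φ

Rearranging for φ:
φ = hc/λ - KE_max

Calculate photon energy:
E_photon = hc/λ = 4.8299 eV

Therefore:
φ = 4.8299 - 2.210 = 2.62 eV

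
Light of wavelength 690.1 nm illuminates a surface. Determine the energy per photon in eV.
1.7966 eV

Using E = hf = hc/λ:

E = hc/λ = (6.626×10⁻³⁴ J·s)(3×10⁸ m/s) / (690.1×10⁻⁹ m)
E = 1.7966 eV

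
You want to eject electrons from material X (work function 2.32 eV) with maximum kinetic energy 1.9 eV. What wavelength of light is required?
293.80 nm

From Einstein's equation: KE_max = hc/λ - φ

Rearranging for λ:
hc/λ = KE_max + φ
λ = hc/(KE_max + φ)

Required photon energy:
E_photon = KE_max + φ = 1.9 + 2.32 = 4.22 eV

Required wavelength:
λ = hc/E_photon = (6.626×10⁻³⁴)(3×10⁸) / (4.22 × 1.602×10⁻¹⁹)
λ = 293.80 nm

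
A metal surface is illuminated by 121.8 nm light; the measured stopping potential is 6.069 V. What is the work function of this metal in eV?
4.11 eV

The stopping potential gives the maximum kinetic energy: KE_max = eV_s = 6.069 eV

From Einstein's photoelectric equation: KE_max = hc/λ - φ
Rearranging: φ = hc/λ - KE_max

Calculate photon energy:
E_photon = hc/λ = (6.626×10⁻³⁴ J·s)(3×10⁸ m/s) / (121.8×10⁻⁹ m) = 10.1793 eV

Therefore:
φ = 10.1793 - 6.069 = 4.11 eV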